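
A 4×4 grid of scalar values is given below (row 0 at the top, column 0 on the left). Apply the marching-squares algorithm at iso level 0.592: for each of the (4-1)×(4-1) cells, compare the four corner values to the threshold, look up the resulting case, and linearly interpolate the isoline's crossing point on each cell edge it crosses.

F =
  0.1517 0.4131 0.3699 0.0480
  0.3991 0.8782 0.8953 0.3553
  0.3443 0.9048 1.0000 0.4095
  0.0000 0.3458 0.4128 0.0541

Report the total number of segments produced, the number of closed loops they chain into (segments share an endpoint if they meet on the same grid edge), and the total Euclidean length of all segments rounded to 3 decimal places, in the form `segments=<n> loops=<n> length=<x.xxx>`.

segments=8 loops=1 length=7.452

cell (0,0): code 0100 → (0.385,1.000)–(1.000,0.403)
cell (0,1): code 1100 → (0.423,2.000)–(0.385,1.000)
cell (0,2): code 1000 → (1.000,2.562)–(0.423,2.000)
cell (1,0): code 0110 → (1.000,0.403)–(2.000,0.442)
cell (1,2): code 1001 → (2.000,2.691)–(1.000,2.562)
cell (2,0): code 0010 → (2.000,0.442)–(2.560,1.000)
cell (2,1): code 0011 → (2.560,1.000)–(2.695,2.000)
cell (2,2): code 0001 → (2.695,2.000)–(2.000,2.691)
total: 8 segments, chained into 1 closed loop(s), length Σ = 7.452150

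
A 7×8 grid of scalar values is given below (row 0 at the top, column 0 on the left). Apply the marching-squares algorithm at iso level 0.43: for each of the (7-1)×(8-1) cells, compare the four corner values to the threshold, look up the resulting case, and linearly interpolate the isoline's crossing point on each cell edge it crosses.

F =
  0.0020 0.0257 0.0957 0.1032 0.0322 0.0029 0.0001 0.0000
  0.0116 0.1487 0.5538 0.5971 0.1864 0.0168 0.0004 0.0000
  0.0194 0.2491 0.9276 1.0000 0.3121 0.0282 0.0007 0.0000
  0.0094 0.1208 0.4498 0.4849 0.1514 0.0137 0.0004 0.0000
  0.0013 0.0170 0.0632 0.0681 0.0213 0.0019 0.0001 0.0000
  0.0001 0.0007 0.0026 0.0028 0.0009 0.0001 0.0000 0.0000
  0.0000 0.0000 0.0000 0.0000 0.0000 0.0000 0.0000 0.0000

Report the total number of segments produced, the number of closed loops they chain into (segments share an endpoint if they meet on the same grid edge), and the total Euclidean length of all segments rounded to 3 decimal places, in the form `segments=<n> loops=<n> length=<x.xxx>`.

cell (0,1): code 0100 → (0.730,2.000)–(1.000,1.694)
cell (0,2): code 1100 → (0.662,3.000)–(0.730,2.000)
cell (0,3): code 1000 → (1.000,3.407)–(0.662,3.000)
cell (1,1): code 0110 → (1.000,1.694)–(2.000,1.267)
cell (1,3): code 1001 → (2.000,3.829)–(1.000,3.407)
cell (2,1): code 0110 → (2.000,1.267)–(3.000,1.940)
cell (2,3): code 1001 → (3.000,3.165)–(2.000,3.829)
cell (3,1): code 0010 → (3.000,1.940)–(3.051,2.000)
cell (3,2): code 0011 → (3.051,2.000)–(3.132,3.000)
cell (3,3): code 0001 → (3.132,3.000)–(3.000,3.165)
total: 10 segments, chained into 1 closed loop(s), length Σ = 7.811320

segments=10 loops=1 length=7.811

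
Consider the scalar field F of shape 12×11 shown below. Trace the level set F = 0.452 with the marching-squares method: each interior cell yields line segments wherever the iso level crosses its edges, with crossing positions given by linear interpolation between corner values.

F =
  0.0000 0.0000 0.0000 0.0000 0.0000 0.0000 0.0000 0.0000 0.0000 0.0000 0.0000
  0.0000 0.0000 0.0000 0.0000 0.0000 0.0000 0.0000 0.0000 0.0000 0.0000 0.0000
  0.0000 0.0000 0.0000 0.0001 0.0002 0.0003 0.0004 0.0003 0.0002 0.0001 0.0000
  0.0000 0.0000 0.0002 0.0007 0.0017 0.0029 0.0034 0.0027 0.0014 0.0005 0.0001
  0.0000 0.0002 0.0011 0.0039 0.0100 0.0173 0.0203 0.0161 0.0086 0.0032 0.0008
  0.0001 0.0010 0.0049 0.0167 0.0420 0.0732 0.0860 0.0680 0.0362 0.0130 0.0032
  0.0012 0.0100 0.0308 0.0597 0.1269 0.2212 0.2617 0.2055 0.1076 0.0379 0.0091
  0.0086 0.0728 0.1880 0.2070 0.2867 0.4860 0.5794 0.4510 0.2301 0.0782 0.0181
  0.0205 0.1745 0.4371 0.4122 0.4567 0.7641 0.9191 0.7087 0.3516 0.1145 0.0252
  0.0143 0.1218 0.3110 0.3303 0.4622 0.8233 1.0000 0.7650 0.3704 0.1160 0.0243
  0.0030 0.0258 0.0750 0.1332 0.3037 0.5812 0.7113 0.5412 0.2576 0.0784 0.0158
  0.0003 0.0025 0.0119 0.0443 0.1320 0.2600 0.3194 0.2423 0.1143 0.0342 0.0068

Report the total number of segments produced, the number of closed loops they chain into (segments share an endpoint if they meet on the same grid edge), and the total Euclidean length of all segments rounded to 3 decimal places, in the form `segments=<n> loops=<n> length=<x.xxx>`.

segments=16 loops=1 length=12.380

cell (6,4): code 0100 → (6.872,5.000)–(7.000,4.829)
cell (6,5): code 1100 → (6.599,6.000)–(6.872,5.000)
cell (6,6): code 1000 → (7.000,6.992)–(6.599,6.000)
cell (7,3): code 0100 → (7.972,4.000)–(8.000,3.894)
cell (7,4): code 1110 → (7.000,4.829)–(7.972,4.000)
cell (7,6): code 1101 → (7.004,7.000)–(7.000,6.992)
cell (7,7): code 1000 → (8.000,7.719)–(7.004,7.000)
cell (8,3): code 0110 → (8.000,3.894)–(9.000,3.923)
cell (8,7): code 1001 → (9.000,7.793)–(8.000,7.719)
cell (9,3): code 0010 → (9.000,3.923)–(9.064,4.000)
cell (9,4): code 0111 → (9.064,4.000)–(10.000,4.534)
cell (9,7): code 1001 → (10.000,7.315)–(9.000,7.793)
cell (10,4): code 0010 → (10.000,4.534)–(10.402,5.000)
cell (10,5): code 0011 → (10.402,5.000)–(10.662,6.000)
cell (10,6): code 0011 → (10.662,6.000)–(10.298,7.000)
cell (10,7): code 0001 → (10.298,7.000)–(10.000,7.315)
total: 16 segments, chained into 1 closed loop(s), length Σ = 12.380334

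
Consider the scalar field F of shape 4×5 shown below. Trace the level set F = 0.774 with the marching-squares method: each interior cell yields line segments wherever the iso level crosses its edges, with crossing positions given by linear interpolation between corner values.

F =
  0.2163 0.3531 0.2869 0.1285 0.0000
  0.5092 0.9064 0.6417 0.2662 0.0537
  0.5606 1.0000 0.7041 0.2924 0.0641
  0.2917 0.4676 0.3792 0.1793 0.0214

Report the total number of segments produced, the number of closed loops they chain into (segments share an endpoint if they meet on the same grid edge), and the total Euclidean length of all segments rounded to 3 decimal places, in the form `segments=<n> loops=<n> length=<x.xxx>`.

cell (0,0): code 0100 → (0.761,1.000)–(1.000,0.667)
cell (0,1): code 1000 → (1.000,1.500)–(0.761,1.000)
cell (1,0): code 0110 → (1.000,0.667)–(2.000,0.486)
cell (1,1): code 1001 → (2.000,1.764)–(1.000,1.500)
cell (2,0): code 0010 → (2.000,0.486)–(2.424,1.000)
cell (2,1): code 0001 → (2.424,1.000)–(2.000,1.764)
total: 6 segments, chained into 1 closed loop(s), length Σ = 4.555911

segments=6 loops=1 length=4.556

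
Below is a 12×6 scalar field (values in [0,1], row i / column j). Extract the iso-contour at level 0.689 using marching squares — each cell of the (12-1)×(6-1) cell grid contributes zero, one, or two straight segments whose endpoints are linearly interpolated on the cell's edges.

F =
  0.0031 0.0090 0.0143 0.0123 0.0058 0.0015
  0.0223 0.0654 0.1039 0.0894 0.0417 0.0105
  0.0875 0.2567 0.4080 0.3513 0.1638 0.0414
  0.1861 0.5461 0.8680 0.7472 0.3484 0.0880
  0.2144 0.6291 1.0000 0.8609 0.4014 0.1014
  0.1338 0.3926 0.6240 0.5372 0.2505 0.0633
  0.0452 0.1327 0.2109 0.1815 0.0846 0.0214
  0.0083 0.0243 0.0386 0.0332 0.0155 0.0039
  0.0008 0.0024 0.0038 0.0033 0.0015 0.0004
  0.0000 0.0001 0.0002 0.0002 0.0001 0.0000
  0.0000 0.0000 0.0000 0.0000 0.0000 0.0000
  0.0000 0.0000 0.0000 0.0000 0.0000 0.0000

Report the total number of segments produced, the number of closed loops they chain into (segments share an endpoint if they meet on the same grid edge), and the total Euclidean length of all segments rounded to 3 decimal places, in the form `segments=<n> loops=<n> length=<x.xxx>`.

segments=8 loops=1 length=6.850

cell (2,1): code 0100 → (2.611,2.000)–(3.000,1.444)
cell (2,2): code 1100 → (2.853,3.000)–(2.611,2.000)
cell (2,3): code 1000 → (3.000,3.146)–(2.853,3.000)
cell (3,1): code 0110 → (3.000,1.444)–(4.000,1.161)
cell (3,3): code 1001 → (4.000,3.374)–(3.000,3.146)
cell (4,1): code 0010 → (4.000,1.161)–(4.827,2.000)
cell (4,2): code 0011 → (4.827,2.000)–(4.531,3.000)
cell (4,3): code 0001 → (4.531,3.000)–(4.000,3.374)
total: 8 segments, chained into 1 closed loop(s), length Σ = 6.849864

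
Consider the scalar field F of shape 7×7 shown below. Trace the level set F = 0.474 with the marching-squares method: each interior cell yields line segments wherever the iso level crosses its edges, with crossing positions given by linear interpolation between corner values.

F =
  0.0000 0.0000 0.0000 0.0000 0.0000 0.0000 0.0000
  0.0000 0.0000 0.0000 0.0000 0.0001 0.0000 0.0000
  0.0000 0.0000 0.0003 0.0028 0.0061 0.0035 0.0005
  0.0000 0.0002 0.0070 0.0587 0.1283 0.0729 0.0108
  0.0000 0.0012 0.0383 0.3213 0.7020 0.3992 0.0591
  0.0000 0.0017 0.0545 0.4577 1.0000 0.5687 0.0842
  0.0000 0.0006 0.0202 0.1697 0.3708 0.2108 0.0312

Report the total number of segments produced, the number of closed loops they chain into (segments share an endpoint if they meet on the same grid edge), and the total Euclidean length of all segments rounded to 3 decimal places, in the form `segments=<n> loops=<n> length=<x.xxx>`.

cell (3,3): code 0100 → (3.603,4.000)–(4.000,3.401)
cell (3,4): code 1000 → (4.000,4.753)–(3.603,4.000)
cell (4,3): code 0110 → (4.000,3.401)–(5.000,3.030)
cell (4,4): code 1101 → (4.441,5.000)–(4.000,4.753)
cell (4,5): code 1000 → (5.000,5.195)–(4.441,5.000)
cell (5,3): code 0010 → (5.000,3.030)–(5.836,4.000)
cell (5,4): code 0011 → (5.836,4.000)–(5.265,5.000)
cell (5,5): code 0001 → (5.265,5.000)–(5.000,5.195)
total: 8 segments, chained into 1 closed loop(s), length Σ = 6.495620

segments=8 loops=1 length=6.496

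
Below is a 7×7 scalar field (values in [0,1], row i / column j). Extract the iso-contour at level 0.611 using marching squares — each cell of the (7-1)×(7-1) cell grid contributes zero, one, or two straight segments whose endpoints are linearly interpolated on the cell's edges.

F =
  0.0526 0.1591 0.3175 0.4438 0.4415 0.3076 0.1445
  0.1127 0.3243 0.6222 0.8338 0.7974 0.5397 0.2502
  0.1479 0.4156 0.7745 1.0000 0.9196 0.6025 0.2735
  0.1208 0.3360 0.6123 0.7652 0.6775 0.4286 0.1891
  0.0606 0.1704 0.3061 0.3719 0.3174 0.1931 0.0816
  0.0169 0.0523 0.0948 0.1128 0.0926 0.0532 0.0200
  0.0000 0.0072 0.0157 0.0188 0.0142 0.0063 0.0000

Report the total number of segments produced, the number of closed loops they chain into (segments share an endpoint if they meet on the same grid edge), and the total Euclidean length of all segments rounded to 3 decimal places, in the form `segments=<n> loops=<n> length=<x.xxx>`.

segments=12 loops=1 length=9.941

cell (0,1): code 0100 → (0.963,2.000)–(1.000,1.962)
cell (0,2): code 1100 → (0.429,3.000)–(0.963,2.000)
cell (0,3): code 1100 → (0.476,4.000)–(0.429,3.000)
cell (0,4): code 1000 → (1.000,4.723)–(0.476,4.000)
cell (1,1): code 0110 → (1.000,1.962)–(2.000,1.544)
cell (1,4): code 1001 → (2.000,4.973)–(1.000,4.723)
cell (2,1): code 0110 → (2.000,1.544)–(3.000,1.995)
cell (2,4): code 1001 → (3.000,4.267)–(2.000,4.973)
cell (3,1): code 0010 → (3.000,1.995)–(3.004,2.000)
cell (3,2): code 0011 → (3.004,2.000)–(3.392,3.000)
cell (3,3): code 0011 → (3.392,3.000)–(3.185,4.000)
cell (3,4): code 0001 → (3.185,4.000)–(3.000,4.267)
total: 12 segments, chained into 1 closed loop(s), length Σ = 9.941237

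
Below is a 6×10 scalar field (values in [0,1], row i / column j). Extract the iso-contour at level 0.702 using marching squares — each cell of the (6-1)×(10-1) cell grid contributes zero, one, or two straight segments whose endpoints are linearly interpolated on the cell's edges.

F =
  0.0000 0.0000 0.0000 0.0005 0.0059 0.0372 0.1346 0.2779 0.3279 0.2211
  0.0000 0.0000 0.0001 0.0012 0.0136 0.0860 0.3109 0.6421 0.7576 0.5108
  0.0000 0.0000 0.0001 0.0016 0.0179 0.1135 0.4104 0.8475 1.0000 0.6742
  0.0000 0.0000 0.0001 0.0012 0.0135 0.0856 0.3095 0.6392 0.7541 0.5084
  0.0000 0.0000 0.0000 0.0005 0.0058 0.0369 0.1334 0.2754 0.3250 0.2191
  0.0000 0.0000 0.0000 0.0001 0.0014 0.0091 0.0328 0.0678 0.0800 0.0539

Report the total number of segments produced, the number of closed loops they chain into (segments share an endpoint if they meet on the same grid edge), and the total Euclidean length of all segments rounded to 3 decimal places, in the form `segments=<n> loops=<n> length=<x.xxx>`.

cell (0,7): code 0100 → (0.871,8.000)–(1.000,7.519)
cell (0,8): code 1000 → (1.000,8.225)–(0.871,8.000)
cell (1,6): code 0100 → (1.292,7.000)–(2.000,6.667)
cell (1,7): code 1110 → (1.000,7.519)–(1.292,7.000)
cell (1,8): code 1001 → (2.000,8.915)–(1.000,8.225)
cell (2,6): code 0010 → (2.000,6.667)–(2.699,7.000)
cell (2,7): code 0111 → (2.699,7.000)–(3.000,7.547)
cell (2,8): code 1001 → (3.000,8.212)–(2.000,8.915)
cell (3,7): code 0010 → (3.000,7.547)–(3.121,8.000)
cell (3,8): code 0001 → (3.121,8.000)–(3.000,8.212)
total: 10 segments, chained into 1 closed loop(s), length Σ = 6.684440

segments=10 loops=1 length=6.684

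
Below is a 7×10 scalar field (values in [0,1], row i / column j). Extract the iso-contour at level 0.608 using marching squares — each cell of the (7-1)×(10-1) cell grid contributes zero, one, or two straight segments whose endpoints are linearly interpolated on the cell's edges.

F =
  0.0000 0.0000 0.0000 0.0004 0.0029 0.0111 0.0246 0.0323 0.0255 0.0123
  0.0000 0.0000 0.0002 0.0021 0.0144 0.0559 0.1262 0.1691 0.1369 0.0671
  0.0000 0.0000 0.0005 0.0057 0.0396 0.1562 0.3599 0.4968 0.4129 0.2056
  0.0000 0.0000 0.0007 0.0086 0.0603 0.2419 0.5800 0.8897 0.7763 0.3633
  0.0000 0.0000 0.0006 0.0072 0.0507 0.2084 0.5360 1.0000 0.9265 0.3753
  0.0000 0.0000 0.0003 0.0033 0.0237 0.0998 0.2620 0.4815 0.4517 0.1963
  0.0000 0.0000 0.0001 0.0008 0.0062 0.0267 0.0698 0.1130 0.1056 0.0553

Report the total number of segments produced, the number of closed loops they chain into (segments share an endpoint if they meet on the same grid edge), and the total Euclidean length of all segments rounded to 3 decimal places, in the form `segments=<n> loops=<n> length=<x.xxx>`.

cell (2,6): code 0100 → (2.283,7.000)–(3.000,6.090)
cell (2,7): code 1100 → (2.537,8.000)–(2.283,7.000)
cell (2,8): code 1000 → (3.000,8.408)–(2.537,8.000)
cell (3,6): code 0110 → (3.000,6.090)–(4.000,6.155)
cell (3,8): code 1001 → (4.000,8.578)–(3.000,8.408)
cell (4,6): code 0010 → (4.000,6.155)–(4.756,7.000)
cell (4,7): code 0011 → (4.756,7.000)–(4.671,8.000)
cell (4,8): code 0001 → (4.671,8.000)–(4.000,8.578)
total: 8 segments, chained into 1 closed loop(s), length Σ = 7.845996

segments=8 loops=1 length=7.846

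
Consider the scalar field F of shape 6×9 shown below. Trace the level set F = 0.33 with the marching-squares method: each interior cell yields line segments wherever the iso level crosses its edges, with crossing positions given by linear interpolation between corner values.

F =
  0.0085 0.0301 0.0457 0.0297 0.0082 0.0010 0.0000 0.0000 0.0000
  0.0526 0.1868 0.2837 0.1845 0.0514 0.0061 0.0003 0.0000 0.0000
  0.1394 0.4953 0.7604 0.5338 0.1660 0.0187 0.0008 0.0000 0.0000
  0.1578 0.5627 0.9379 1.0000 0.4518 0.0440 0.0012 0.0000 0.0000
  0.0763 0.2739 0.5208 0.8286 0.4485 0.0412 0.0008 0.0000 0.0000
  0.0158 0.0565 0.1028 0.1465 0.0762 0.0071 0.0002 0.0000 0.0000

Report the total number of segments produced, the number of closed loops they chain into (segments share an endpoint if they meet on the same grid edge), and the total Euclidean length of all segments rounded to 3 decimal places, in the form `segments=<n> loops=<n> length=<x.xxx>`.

cell (1,0): code 0100 → (1.464,1.000)–(2.000,0.536)
cell (1,1): code 1100 → (1.097,2.000)–(1.464,1.000)
cell (1,2): code 1100 → (1.417,3.000)–(1.097,2.000)
cell (1,3): code 1000 → (2.000,3.554)–(1.417,3.000)
cell (2,0): code 0110 → (2.000,0.536)–(3.000,0.425)
cell (2,3): code 1101 → (2.574,4.000)–(2.000,3.554)
cell (2,4): code 1000 → (3.000,4.299)–(2.574,4.000)
cell (3,0): code 0010 → (3.000,0.425)–(3.806,1.000)
cell (3,1): code 0111 → (3.806,1.000)–(4.000,1.227)
cell (3,4): code 1001 → (4.000,4.291)–(3.000,4.299)
cell (4,1): code 0010 → (4.000,1.227)–(4.456,2.000)
cell (4,2): code 0011 → (4.456,2.000)–(4.731,3.000)
cell (4,3): code 0011 → (4.731,3.000)–(4.318,4.000)
cell (4,4): code 0001 → (4.318,4.000)–(4.000,4.291)
total: 14 segments, chained into 1 closed loop(s), length Σ = 11.618158

segments=14 loops=1 length=11.618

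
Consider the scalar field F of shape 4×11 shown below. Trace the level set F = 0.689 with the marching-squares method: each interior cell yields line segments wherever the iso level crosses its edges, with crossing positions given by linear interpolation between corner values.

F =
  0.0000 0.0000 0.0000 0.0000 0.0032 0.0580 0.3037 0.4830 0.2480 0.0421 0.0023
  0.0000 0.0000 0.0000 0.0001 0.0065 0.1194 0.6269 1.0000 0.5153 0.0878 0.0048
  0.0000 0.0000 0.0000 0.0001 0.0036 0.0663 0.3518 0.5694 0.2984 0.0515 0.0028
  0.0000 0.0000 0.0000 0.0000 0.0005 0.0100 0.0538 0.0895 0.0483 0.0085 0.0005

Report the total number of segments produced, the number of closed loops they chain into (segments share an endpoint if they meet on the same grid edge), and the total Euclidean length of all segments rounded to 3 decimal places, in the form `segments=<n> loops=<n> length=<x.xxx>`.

segments=4 loops=1 length=3.976

cell (0,6): code 0100 → (0.398,7.000)–(1.000,6.166)
cell (0,7): code 1000 → (1.000,7.642)–(0.398,7.000)
cell (1,6): code 0010 → (1.000,6.166)–(1.722,7.000)
cell (1,7): code 0001 → (1.722,7.000)–(1.000,7.642)
total: 4 segments, chained into 1 closed loop(s), length Σ = 3.976492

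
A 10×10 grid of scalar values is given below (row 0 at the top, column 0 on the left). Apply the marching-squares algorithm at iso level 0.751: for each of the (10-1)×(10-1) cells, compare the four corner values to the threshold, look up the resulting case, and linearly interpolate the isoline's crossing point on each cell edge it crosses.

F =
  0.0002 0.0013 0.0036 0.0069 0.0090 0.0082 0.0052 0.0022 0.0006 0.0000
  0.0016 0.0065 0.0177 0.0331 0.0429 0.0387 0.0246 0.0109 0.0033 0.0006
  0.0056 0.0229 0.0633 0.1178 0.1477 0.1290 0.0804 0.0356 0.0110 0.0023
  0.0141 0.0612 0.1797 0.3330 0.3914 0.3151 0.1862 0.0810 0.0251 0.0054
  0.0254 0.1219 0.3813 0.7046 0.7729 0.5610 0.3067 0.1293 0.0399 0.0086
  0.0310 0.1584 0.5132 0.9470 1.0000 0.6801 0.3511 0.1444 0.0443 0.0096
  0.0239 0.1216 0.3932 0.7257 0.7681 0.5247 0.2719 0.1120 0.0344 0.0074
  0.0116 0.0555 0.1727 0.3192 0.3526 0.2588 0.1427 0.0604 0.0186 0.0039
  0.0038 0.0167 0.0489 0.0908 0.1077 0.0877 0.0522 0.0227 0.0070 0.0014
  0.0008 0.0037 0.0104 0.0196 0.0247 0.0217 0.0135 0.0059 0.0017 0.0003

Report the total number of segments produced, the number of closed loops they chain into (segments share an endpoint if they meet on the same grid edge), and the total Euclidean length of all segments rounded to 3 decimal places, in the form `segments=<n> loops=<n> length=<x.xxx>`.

segments=10 loops=1 length=6.596

cell (3,3): code 0100 → (3.943,4.000)–(4.000,3.679)
cell (3,4): code 1000 → (4.000,4.103)–(3.943,4.000)
cell (4,2): code 0100 → (4.191,3.000)–(5.000,2.548)
cell (4,3): code 1110 → (4.000,3.679)–(4.191,3.000)
cell (4,4): code 1001 → (5.000,4.778)–(4.000,4.103)
cell (5,2): code 0010 → (5.000,2.548)–(5.886,3.000)
cell (5,3): code 0111 → (5.886,3.000)–(6.000,3.597)
cell (5,4): code 1001 → (6.000,4.070)–(5.000,4.778)
cell (6,3): code 0010 → (6.000,3.597)–(6.041,4.000)
cell (6,4): code 0001 → (6.041,4.000)–(6.000,4.070)
total: 10 segments, chained into 1 closed loop(s), length Σ = 6.596491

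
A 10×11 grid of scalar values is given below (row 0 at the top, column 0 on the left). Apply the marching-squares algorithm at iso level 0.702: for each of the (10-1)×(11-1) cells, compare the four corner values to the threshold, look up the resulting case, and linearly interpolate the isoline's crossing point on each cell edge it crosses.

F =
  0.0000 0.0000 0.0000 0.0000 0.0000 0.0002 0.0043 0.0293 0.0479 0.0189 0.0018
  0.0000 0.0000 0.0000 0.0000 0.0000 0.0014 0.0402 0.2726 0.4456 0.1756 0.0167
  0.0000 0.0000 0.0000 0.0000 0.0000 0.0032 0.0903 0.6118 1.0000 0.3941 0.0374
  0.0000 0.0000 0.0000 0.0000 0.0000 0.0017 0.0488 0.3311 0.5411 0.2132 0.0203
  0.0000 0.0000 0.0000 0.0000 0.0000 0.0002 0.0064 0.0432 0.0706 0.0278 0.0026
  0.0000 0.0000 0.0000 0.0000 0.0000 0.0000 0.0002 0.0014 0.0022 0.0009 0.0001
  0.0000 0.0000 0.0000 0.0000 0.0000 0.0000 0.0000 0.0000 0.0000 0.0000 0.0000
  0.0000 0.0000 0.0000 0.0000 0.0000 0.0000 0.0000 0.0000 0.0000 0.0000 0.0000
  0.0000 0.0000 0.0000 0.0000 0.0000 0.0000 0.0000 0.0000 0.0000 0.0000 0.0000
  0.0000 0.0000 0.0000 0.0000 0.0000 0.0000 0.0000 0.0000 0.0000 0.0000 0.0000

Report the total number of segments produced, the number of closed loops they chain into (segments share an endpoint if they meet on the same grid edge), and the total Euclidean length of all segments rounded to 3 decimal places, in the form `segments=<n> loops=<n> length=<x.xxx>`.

segments=4 loops=1 length=3.486

cell (1,7): code 0100 → (1.462,8.000)–(2.000,7.232)
cell (1,8): code 1000 → (2.000,8.492)–(1.462,8.000)
cell (2,7): code 0010 → (2.000,7.232)–(2.649,8.000)
cell (2,8): code 0001 → (2.649,8.000)–(2.000,8.492)
total: 4 segments, chained into 1 closed loop(s), length Σ = 3.485784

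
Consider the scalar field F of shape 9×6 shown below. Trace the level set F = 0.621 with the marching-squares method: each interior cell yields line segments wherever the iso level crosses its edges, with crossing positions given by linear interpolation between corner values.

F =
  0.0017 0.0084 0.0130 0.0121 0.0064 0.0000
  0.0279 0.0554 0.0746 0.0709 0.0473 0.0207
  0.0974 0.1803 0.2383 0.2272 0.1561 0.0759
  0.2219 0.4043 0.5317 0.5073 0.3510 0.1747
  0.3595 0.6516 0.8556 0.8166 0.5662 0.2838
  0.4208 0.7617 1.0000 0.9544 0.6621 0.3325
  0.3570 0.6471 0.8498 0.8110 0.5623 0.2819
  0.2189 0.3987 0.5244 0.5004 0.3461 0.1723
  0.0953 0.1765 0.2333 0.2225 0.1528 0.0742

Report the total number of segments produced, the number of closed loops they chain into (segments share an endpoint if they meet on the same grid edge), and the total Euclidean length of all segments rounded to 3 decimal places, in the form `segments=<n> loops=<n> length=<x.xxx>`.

segments=14 loops=1 length=10.844

cell (3,0): code 0100 → (3.876,1.000)–(4.000,0.895)
cell (3,1): code 1100 → (3.276,2.000)–(3.876,1.000)
cell (3,2): code 1100 → (3.368,3.000)–(3.276,2.000)
cell (3,3): code 1000 → (4.000,3.781)–(3.368,3.000)
cell (4,0): code 0110 → (4.000,0.895)–(5.000,0.587)
cell (4,3): code 1101 → (4.571,4.000)–(4.000,3.781)
cell (4,4): code 1000 → (5.000,4.125)–(4.571,4.000)
cell (5,0): code 0110 → (5.000,0.587)–(6.000,0.910)
cell (5,3): code 1011 → (6.000,3.764)–(5.412,4.000)
cell (5,4): code 0001 → (5.412,4.000)–(5.000,4.125)
cell (6,0): code 0010 → (6.000,0.910)–(6.105,1.000)
cell (6,1): code 0011 → (6.105,1.000)–(6.703,2.000)
cell (6,2): code 0011 → (6.703,2.000)–(6.612,3.000)
cell (6,3): code 0001 → (6.612,3.000)–(6.000,3.764)
total: 14 segments, chained into 1 closed loop(s), length Σ = 10.843709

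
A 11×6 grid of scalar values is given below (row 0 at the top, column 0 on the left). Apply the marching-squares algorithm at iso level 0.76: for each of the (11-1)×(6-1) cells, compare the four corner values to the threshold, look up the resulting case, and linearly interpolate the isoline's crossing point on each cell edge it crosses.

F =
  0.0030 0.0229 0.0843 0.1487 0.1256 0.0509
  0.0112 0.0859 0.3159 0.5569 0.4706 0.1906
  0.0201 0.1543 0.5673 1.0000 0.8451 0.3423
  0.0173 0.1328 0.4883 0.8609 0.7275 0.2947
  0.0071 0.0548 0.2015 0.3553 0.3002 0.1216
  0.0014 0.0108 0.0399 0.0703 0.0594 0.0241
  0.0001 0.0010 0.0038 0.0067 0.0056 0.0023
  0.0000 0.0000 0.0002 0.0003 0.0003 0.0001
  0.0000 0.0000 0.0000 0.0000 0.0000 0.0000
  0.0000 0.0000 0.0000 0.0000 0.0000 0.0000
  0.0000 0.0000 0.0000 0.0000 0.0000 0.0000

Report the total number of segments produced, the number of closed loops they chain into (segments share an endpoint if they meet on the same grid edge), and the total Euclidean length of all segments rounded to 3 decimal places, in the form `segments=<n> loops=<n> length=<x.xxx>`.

segments=8 loops=1 length=5.377

cell (1,2): code 0100 → (1.458,3.000)–(2.000,2.445)
cell (1,3): code 1100 → (1.773,4.000)–(1.458,3.000)
cell (1,4): code 1000 → (2.000,4.169)–(1.773,4.000)
cell (2,2): code 0110 → (2.000,2.445)–(3.000,2.729)
cell (2,3): code 1011 → (3.000,3.756)–(2.724,4.000)
cell (2,4): code 0001 → (2.724,4.000)–(2.000,4.169)
cell (3,2): code 0010 → (3.000,2.729)–(3.200,3.000)
cell (3,3): code 0001 → (3.200,3.000)–(3.000,3.756)
total: 8 segments, chained into 1 closed loop(s), length Σ = 5.376592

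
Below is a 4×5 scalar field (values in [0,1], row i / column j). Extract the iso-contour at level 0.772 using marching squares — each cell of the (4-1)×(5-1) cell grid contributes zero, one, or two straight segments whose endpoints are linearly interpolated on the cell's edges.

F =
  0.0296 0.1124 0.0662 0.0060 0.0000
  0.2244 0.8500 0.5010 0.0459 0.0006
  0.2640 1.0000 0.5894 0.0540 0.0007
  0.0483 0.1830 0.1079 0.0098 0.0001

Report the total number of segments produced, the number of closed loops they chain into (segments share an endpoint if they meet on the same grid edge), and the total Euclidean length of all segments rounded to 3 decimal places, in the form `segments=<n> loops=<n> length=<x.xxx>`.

cell (0,0): code 0100 → (0.894,1.000)–(1.000,0.875)
cell (0,1): code 1000 → (1.000,1.223)–(0.894,1.000)
cell (1,0): code 0110 → (1.000,0.875)–(2.000,0.690)
cell (1,1): code 1001 → (2.000,1.555)–(1.000,1.223)
cell (2,0): code 0010 → (2.000,0.690)–(2.279,1.000)
cell (2,1): code 0001 → (2.279,1.000)–(2.000,1.555)
total: 6 segments, chained into 1 closed loop(s), length Σ = 3.519745

segments=6 loops=1 length=3.520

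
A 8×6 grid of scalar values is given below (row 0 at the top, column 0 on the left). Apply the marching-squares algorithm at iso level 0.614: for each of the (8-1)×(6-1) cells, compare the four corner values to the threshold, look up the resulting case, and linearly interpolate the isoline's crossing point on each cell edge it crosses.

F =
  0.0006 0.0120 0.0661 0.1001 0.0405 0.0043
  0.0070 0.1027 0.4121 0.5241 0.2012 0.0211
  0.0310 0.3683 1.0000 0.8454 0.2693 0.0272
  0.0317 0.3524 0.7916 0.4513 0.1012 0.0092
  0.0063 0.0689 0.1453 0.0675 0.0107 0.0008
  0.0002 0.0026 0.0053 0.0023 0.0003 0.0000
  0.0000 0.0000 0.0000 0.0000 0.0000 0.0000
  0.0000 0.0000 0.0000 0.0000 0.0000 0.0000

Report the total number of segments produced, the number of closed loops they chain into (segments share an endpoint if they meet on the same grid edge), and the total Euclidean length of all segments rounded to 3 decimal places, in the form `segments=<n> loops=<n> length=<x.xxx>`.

cell (1,1): code 0100 → (1.343,2.000)–(2.000,1.389)
cell (1,2): code 1100 → (1.280,3.000)–(1.343,2.000)
cell (1,3): code 1000 → (2.000,3.402)–(1.280,3.000)
cell (2,1): code 0110 → (2.000,1.389)–(3.000,1.596)
cell (2,2): code 1011 → (3.000,2.522)–(2.587,3.000)
cell (2,3): code 0001 → (2.587,3.000)–(2.000,3.402)
cell (3,1): code 0010 → (3.000,1.596)–(3.275,2.000)
cell (3,2): code 0001 → (3.275,2.000)–(3.000,2.522)
total: 8 segments, chained into 1 closed loop(s), length Σ = 6.166523

segments=8 loops=1 length=6.167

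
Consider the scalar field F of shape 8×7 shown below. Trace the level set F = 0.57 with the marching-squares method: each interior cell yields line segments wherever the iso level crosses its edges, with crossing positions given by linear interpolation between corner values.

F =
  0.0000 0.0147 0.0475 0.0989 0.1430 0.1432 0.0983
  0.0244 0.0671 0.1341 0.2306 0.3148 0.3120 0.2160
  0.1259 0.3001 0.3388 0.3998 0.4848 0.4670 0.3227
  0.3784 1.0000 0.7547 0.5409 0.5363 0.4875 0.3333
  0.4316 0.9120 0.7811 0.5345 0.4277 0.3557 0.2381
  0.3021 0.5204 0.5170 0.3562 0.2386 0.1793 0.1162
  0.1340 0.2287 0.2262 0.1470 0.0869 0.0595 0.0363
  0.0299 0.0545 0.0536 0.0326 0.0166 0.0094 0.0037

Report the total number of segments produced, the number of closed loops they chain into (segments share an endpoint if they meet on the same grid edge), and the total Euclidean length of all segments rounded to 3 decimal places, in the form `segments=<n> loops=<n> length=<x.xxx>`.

segments=8 loops=1 length=8.212

cell (2,0): code 0100 → (2.386,1.000)–(3.000,0.308)
cell (2,1): code 1100 → (2.556,2.000)–(2.386,1.000)
cell (2,2): code 1000 → (3.000,2.864)–(2.556,2.000)
cell (3,0): code 0110 → (3.000,0.308)–(4.000,0.288)
cell (3,2): code 1001 → (4.000,2.856)–(3.000,2.864)
cell (4,0): code 0010 → (4.000,0.288)–(4.873,1.000)
cell (4,1): code 0011 → (4.873,1.000)–(4.799,2.000)
cell (4,2): code 0001 → (4.799,2.000)–(4.000,2.856)
total: 8 segments, chained into 1 closed loop(s), length Σ = 8.211856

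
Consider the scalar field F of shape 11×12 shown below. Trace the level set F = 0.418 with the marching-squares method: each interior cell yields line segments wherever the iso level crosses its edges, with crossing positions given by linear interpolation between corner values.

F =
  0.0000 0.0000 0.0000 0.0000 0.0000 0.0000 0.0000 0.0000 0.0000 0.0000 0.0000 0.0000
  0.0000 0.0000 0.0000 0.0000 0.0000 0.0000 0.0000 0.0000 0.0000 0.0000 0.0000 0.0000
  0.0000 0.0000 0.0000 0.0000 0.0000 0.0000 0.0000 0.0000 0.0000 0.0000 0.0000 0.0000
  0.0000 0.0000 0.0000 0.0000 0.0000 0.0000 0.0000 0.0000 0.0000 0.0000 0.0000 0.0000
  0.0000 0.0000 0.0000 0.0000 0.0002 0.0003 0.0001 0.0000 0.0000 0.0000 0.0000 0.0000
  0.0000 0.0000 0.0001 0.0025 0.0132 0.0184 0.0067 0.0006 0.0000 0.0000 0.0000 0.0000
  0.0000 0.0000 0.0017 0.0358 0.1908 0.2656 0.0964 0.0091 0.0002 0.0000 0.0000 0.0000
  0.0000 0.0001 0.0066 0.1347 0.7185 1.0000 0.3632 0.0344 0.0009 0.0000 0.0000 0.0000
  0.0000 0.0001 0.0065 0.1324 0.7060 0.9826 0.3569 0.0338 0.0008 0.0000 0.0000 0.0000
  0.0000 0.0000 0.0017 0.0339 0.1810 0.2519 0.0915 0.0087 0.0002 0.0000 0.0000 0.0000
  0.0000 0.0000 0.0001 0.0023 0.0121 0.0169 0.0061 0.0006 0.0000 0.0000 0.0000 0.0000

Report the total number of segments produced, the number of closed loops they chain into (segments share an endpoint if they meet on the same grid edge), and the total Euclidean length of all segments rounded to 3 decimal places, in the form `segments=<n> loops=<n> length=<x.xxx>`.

cell (6,3): code 0100 → (6.431,4.000)–(7.000,3.485)
cell (6,4): code 1100 → (6.208,5.000)–(6.431,4.000)
cell (6,5): code 1000 → (7.000,5.914)–(6.208,5.000)
cell (7,3): code 0110 → (7.000,3.485)–(8.000,3.498)
cell (7,5): code 1001 → (8.000,5.902)–(7.000,5.914)
cell (8,3): code 0010 → (8.000,3.498)–(8.549,4.000)
cell (8,4): code 0011 → (8.549,4.000)–(8.773,5.000)
cell (8,5): code 0001 → (8.773,5.000)–(8.000,5.902)
total: 8 segments, chained into 1 closed loop(s), length Σ = 7.958440

segments=8 loops=1 length=7.958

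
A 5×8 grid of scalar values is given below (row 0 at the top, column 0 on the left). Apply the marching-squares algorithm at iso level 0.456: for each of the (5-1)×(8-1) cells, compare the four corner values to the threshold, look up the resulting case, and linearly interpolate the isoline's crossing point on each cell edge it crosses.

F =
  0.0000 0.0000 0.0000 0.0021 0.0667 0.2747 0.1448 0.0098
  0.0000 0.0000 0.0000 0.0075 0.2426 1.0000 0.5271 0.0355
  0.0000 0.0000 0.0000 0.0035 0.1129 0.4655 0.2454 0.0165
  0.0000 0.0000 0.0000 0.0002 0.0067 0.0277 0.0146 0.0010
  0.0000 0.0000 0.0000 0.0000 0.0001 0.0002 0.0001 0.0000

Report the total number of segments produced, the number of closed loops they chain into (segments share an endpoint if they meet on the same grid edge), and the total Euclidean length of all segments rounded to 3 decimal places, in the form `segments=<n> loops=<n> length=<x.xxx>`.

cell (0,4): code 0100 → (0.250,5.000)–(1.000,4.282)
cell (0,5): code 1100 → (0.814,6.000)–(0.250,5.000)
cell (0,6): code 1000 → (1.000,6.145)–(0.814,6.000)
cell (1,4): code 0110 → (1.000,4.282)–(2.000,4.973)
cell (1,5): code 1011 → (2.000,5.043)–(1.252,6.000)
cell (1,6): code 0001 → (1.252,6.000)–(1.000,6.145)
cell (2,4): code 0010 → (2.000,4.973)–(2.022,5.000)
cell (2,5): code 0001 → (2.022,5.000)–(2.000,5.043)
total: 8 segments, chained into 1 closed loop(s), length Σ = 5.225944

segments=8 loops=1 length=5.226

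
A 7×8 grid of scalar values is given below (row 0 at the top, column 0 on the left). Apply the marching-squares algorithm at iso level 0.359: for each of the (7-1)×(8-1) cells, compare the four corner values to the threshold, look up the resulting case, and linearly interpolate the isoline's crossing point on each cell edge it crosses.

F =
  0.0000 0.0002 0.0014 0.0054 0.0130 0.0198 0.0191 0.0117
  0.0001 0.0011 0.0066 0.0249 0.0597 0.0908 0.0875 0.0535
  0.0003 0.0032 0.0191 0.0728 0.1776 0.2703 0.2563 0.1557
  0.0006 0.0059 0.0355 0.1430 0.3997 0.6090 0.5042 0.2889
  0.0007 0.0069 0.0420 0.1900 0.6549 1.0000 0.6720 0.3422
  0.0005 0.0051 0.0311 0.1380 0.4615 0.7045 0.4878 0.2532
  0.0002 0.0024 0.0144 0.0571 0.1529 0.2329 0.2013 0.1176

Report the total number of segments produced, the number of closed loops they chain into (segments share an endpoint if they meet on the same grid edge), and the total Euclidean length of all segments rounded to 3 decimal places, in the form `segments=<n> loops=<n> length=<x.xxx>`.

segments=12 loops=1 length=10.848

cell (2,3): code 0100 → (2.817,4.000)–(3.000,3.841)
cell (2,4): code 1100 → (2.262,5.000)–(2.817,4.000)
cell (2,5): code 1100 → (2.414,6.000)–(2.262,5.000)
cell (2,6): code 1000 → (3.000,6.674)–(2.414,6.000)
cell (3,3): code 0110 → (3.000,3.841)–(4.000,3.364)
cell (3,6): code 1001 → (4.000,6.949)–(3.000,6.674)
cell (4,3): code 0110 → (4.000,3.364)–(5.000,3.683)
cell (4,6): code 1001 → (5.000,6.549)–(4.000,6.949)
cell (5,3): code 0010 → (5.000,3.683)–(5.332,4.000)
cell (5,4): code 0011 → (5.332,4.000)–(5.733,5.000)
cell (5,5): code 0011 → (5.733,5.000)–(5.450,6.000)
cell (5,6): code 0001 → (5.450,6.000)–(5.000,6.549)
total: 12 segments, chained into 1 closed loop(s), length Σ = 10.848125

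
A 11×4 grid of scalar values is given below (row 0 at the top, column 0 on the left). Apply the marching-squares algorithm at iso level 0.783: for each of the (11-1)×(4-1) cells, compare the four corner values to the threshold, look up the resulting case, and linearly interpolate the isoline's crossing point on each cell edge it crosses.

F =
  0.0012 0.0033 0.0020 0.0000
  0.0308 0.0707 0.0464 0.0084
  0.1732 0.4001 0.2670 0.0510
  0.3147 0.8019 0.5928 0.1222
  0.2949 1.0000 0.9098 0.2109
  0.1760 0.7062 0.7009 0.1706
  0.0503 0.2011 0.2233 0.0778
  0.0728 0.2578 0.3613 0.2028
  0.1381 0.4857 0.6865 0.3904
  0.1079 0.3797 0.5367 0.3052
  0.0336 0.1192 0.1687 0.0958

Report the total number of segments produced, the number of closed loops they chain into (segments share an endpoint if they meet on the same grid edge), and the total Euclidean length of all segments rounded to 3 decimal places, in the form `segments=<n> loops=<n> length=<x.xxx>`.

cell (2,0): code 0100 → (2.953,1.000)–(3.000,0.961)
cell (2,1): code 1000 → (3.000,1.090)–(2.953,1.000)
cell (3,0): code 0110 → (3.000,0.961)–(4.000,0.692)
cell (3,1): code 1101 → (3.600,2.000)–(3.000,1.090)
cell (3,2): code 1000 → (4.000,2.181)–(3.600,2.000)
cell (4,0): code 0010 → (4.000,0.692)–(4.739,1.000)
cell (4,1): code 0011 → (4.739,1.000)–(4.607,2.000)
cell (4,2): code 0001 → (4.607,2.000)–(4.000,2.181)
total: 8 segments, chained into 1 closed loop(s), length Σ = 5.169601

segments=8 loops=1 length=5.170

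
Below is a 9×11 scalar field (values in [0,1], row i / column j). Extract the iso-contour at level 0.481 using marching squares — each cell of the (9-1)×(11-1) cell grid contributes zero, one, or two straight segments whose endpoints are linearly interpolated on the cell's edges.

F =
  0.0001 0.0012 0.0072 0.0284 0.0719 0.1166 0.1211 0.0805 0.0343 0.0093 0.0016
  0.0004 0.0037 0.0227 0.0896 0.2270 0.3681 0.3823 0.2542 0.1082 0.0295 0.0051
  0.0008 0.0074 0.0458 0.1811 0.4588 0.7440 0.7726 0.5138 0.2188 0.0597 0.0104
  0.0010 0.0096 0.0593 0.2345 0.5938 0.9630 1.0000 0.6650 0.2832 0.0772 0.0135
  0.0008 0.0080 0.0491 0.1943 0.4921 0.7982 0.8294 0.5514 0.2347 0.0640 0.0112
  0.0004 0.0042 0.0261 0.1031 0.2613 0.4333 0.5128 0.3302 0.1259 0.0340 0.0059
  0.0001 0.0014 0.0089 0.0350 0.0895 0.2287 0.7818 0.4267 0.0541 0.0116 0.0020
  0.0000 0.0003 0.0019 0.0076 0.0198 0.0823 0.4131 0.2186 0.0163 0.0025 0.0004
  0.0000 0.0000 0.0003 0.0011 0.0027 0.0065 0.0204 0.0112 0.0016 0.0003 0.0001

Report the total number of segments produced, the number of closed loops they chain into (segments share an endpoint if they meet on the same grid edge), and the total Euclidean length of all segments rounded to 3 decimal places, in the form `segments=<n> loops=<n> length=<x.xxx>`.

cell (1,4): code 0100 → (1.300,5.000)–(2.000,4.078)
cell (1,5): code 1100 → (1.253,6.000)–(1.300,5.000)
cell (1,6): code 1100 → (1.874,7.000)–(1.253,6.000)
cell (1,7): code 1000 → (2.000,7.111)–(1.874,7.000)
cell (2,3): code 0100 → (2.164,4.000)–(3.000,3.686)
cell (2,4): code 1110 → (2.000,4.078)–(2.164,4.000)
cell (2,7): code 1001 → (3.000,7.482)–(2.000,7.111)
cell (3,3): code 0110 → (3.000,3.686)–(4.000,3.963)
cell (3,7): code 1001 → (4.000,7.222)–(3.000,7.482)
cell (4,3): code 0010 → (4.000,3.963)–(4.048,4.000)
cell (4,4): code 0011 → (4.048,4.000)–(4.869,5.000)
cell (4,5): code 0111 → (4.869,5.000)–(5.000,5.600)
cell (4,6): code 1011 → (5.000,6.174)–(4.318,7.000)
cell (4,7): code 0001 → (4.318,7.000)–(4.000,7.222)
cell (5,5): code 0110 → (5.000,5.600)–(6.000,5.456)
cell (5,6): code 1001 → (6.000,6.847)–(5.000,6.174)
cell (6,5): code 0010 → (6.000,5.456)–(6.816,6.000)
cell (6,6): code 0001 → (6.816,6.000)–(6.000,6.847)
total: 18 segments, chained into 1 closed loop(s), length Σ = 15.515912

segments=18 loops=1 length=15.516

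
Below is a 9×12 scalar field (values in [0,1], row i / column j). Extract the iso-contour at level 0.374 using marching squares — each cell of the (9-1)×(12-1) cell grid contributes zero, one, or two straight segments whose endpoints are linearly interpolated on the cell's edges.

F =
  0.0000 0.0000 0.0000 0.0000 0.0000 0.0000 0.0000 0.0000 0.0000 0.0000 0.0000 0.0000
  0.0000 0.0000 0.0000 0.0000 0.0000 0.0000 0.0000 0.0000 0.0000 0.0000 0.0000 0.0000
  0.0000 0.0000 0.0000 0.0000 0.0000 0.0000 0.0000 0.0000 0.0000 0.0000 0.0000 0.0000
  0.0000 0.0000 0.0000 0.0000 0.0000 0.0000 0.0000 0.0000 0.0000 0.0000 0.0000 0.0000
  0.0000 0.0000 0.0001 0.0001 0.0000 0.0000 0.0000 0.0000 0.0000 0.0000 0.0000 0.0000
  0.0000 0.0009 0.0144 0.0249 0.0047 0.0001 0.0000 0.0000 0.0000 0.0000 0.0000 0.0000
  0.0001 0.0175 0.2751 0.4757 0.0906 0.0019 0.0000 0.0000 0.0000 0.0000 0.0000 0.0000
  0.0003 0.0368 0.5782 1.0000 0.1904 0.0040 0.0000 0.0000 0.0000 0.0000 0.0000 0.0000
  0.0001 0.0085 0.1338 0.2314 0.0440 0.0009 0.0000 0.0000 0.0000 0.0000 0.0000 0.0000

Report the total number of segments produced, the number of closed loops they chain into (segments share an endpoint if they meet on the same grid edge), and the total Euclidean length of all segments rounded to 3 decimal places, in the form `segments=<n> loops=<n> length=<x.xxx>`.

segments=8 loops=1 length=6.166

cell (5,2): code 0100 → (5.774,3.000)–(6.000,2.493)
cell (5,3): code 1000 → (6.000,3.264)–(5.774,3.000)
cell (6,1): code 0100 → (6.326,2.000)–(7.000,1.623)
cell (6,2): code 1110 → (6.000,2.493)–(6.326,2.000)
cell (6,3): code 1001 → (7.000,3.773)–(6.000,3.264)
cell (7,1): code 0010 → (7.000,1.623)–(7.459,2.000)
cell (7,2): code 0011 → (7.459,2.000)–(7.814,3.000)
cell (7,3): code 0001 → (7.814,3.000)–(7.000,3.773)
total: 8 segments, chained into 1 closed loop(s), length Σ = 6.166348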